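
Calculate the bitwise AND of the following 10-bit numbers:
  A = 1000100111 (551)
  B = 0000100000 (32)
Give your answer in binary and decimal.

Apply & to each column (1 only where both bits are 1):
  1000100111
& 0000100000
------------
  0000100000

Answer: 0000100000 (32)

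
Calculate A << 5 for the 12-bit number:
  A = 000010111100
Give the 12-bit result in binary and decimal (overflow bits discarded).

Shift left by 5: drop the top 5 bit(s), append 5 zero(s) on the right.
  000010111100  ->  discard [00001], keep [0111100], append 00000
= 011110000000

Answer: 011110000000 (1920)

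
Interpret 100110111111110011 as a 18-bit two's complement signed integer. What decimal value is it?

MSB is 1, so the value is negative. Find the magnitude:
1. Invert bits:  011001000000001100
2. Add 1:        011001000000001101  = 102413
3. Apply sign:   -102413

Answer: -102413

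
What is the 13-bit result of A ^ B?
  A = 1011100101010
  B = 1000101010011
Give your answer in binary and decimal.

Apply ^ to each column (1 where bits differ):
  1011100101010
^ 1000101010011
---------------
  0011001111001

Answer: 0011001111001 (1657)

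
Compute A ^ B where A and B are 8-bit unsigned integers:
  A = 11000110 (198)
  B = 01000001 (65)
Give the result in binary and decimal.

Apply ^ to each column (1 where bits differ):
  11000110
^ 01000001
----------
  10000111

Answer: 10000111 (135)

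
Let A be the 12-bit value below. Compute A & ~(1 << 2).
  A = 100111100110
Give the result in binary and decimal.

Mask = ~(1 << 2) = 111111111011
Bit 2 of A is 1, so AND-ing with the mask clears it to 0.
  100111100110
& 111111111011
--------------
  100111100010

Answer: 100111100010 (2530)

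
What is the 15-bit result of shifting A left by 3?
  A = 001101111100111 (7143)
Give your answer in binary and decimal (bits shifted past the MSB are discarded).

Shift left by 3: drop the top 3 bit(s), append 3 zero(s) on the right.
  001101111100111  ->  discard [001], keep [101111100111], append 000
= 101111100111000

Answer: 101111100111000 (24376)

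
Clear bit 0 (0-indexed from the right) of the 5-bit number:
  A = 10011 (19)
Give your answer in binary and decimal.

Mask = ~(1 << 0) = 11110
Bit 0 of A is 1, so AND-ing with the mask clears it to 0.
  10011
& 11110
-------
  10010

Answer: 10010 (18)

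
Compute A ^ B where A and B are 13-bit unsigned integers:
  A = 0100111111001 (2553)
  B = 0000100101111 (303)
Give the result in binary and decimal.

Apply ^ to each column (1 where bits differ):
  0100111111001
^ 0000100101111
---------------
  0100011010110

Answer: 0100011010110 (2262)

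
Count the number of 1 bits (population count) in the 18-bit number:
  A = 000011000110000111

000011000110000111
1-bits at positions (from bit 0 = LSB): 0, 1, 2, 7, 8, 12, 13
Count = 7

Answer: 7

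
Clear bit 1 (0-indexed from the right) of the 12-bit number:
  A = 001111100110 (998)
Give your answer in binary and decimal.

Mask = ~(1 << 1) = 111111111101
Bit 1 of A is 1, so AND-ing with the mask clears it to 0.
  001111100110
& 111111111101
--------------
  001111100100

Answer: 001111100100 (996)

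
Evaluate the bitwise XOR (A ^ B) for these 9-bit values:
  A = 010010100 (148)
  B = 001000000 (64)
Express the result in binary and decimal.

Apply ^ to each column (1 where bits differ):
  010010100
^ 001000000
-----------
  011010100

Answer: 011010100 (212)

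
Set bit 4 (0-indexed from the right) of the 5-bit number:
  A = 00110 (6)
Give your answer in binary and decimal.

Mask = 1 << 4 = 10000
Bit 4 of A is 0, so OR-ing with the mask flips it to 1.
  00110
| 10000
-------
  10110

Answer: 10110 (22)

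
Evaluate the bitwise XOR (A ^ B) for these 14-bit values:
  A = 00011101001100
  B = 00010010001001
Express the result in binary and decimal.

Apply ^ to each column (1 where bits differ):
  00011101001100
^ 00010010001001
----------------
  00001111000101

Answer: 00001111000101 (965)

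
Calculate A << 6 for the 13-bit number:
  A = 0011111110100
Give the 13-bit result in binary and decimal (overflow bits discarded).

Shift left by 6: drop the top 6 bit(s), append 6 zero(s) on the right.
  0011111110100  ->  discard [001111], keep [1110100], append 000000
= 1110100000000

Answer: 1110100000000 (7424)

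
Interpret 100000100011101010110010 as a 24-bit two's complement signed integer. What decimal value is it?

MSB is 1, so the value is negative. Find the magnitude:
1. Invert bits:  011111011100010101001101
2. Add 1:        011111011100010101001110  = 8242510
3. Apply sign:   -8242510

Answer: -8242510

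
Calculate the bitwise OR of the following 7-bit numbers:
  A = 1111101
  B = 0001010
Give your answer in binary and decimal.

Apply | to each column (1 where either bit is 1):
  1111101
| 0001010
---------
  1111111

Answer: 1111111 (127)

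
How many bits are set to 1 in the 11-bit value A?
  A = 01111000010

01111000010
1-bits at positions (from bit 0 = LSB): 1, 6, 7, 8, 9
Count = 5

Answer: 5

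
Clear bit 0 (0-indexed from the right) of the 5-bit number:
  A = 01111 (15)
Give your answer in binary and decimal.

Mask = ~(1 << 0) = 11110
Bit 0 of A is 1, so AND-ing with the mask clears it to 0.
  01111
& 11110
-------
  01110

Answer: 01110 (14)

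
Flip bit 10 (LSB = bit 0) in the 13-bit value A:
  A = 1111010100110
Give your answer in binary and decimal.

Mask = 1 << 10 = 0010000000000
Bit 10 of A is 1; XOR with the mask flips it to 0.
  1111010100110
^ 0010000000000
---------------
  1101010100110

Answer: 1101010100110 (6822)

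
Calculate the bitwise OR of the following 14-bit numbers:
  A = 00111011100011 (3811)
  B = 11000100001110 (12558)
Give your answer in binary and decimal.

Apply | to each column (1 where either bit is 1):
  00111011100011
| 11000100001110
----------------
  11111111101111

Answer: 11111111101111 (16367)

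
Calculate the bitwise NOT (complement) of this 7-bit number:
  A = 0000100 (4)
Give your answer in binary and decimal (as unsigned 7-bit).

Flip each bit (0->1, 1->0):
  0000100
  1111011

Answer: 1111011 (123)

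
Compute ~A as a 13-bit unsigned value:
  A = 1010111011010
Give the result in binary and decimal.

Flip each bit (0->1, 1->0):
  1010111011010
  0101000100101

Answer: 0101000100101 (2597)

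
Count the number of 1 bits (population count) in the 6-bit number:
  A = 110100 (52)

110100
1-bits at positions (from bit 0 = LSB): 2, 4, 5
Count = 3

Answer: 3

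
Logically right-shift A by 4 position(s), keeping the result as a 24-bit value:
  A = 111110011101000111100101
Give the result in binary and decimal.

Logical shift right by 4: drop the bottom 4 bit(s), prepend 4 zero(s) on the left.
  111110011101000111100101  ->  keep [11111001110100011110], discard [0101], prepend 0000
= 000011111001110100011110

Answer: 000011111001110100011110 (1023262)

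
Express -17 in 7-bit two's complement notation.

1. Binary of +17:  0010001
2. Invert bits:     1101110
3. Add 1:           1101111

Answer: 1101111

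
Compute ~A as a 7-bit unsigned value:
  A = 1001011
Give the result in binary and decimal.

Flip each bit (0->1, 1->0):
  1001011
  0110100

Answer: 0110100 (52)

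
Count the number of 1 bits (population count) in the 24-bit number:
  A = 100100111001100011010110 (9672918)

100100111001100011010110
1-bits at positions (from bit 0 = LSB): 1, 2, 4, 6, 7, 11, 12, 15, 16, 17, 20, 23
Count = 12

Answer: 12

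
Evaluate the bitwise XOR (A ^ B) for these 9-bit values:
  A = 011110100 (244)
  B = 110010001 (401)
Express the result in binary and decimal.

Apply ^ to each column (1 where bits differ):
  011110100
^ 110010001
-----------
  101100101

Answer: 101100101 (357)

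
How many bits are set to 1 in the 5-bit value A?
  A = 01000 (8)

01000
1-bits at positions (from bit 0 = LSB): 3
Count = 1

Answer: 1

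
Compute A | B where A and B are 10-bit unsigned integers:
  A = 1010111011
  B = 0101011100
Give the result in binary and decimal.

Apply | to each column (1 where either bit is 1):
  1010111011
| 0101011100
------------
  1111111111

Answer: 1111111111 (1023)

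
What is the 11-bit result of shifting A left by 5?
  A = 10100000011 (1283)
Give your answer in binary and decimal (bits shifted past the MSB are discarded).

Shift left by 5: drop the top 5 bit(s), append 5 zero(s) on the right.
  10100000011  ->  discard [10100], keep [000011], append 00000
= 00001100000

Answer: 00001100000 (96)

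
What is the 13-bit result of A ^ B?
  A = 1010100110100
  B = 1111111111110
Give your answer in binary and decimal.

Apply ^ to each column (1 where bits differ):
  1010100110100
^ 1111111111110
---------------
  0101011001010

Answer: 0101011001010 (2762)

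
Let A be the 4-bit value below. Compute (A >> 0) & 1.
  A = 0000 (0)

Bit 0 is the 1st from the right.
  0000
     ^
That bit is 0.

Answer: 0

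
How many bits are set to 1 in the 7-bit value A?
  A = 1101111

1101111
1-bits at positions (from bit 0 = LSB): 0, 1, 2, 3, 5, 6
Count = 6

Answer: 6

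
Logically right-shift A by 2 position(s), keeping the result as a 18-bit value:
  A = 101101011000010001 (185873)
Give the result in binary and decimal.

Logical shift right by 2: drop the bottom 2 bit(s), prepend 2 zero(s) on the left.
  101101011000010001  ->  keep [1011010110000100], discard [01], prepend 00
= 001011010110000100

Answer: 001011010110000100 (46468)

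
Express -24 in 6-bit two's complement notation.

1. Binary of +24:  011000
2. Invert bits:     100111
3. Add 1:           101000

Answer: 101000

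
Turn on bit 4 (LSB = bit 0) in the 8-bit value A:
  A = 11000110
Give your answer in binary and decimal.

Mask = 1 << 4 = 00010000
Bit 4 of A is 0, so OR-ing with the mask flips it to 1.
  11000110
| 00010000
----------
  11010110

Answer: 11010110 (214)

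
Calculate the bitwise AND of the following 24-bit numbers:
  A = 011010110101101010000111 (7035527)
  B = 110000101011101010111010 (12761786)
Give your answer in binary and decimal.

Apply & to each column (1 only where both bits are 1):
  011010110101101010000111
& 110000101011101010111010
--------------------------
  010000100001101010000010

Answer: 010000100001101010000010 (4332162)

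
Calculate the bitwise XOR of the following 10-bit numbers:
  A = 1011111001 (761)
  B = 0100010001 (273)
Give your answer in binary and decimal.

Apply ^ to each column (1 where bits differ):
  1011111001
^ 0100010001
------------
  1111101000

Answer: 1111101000 (1000)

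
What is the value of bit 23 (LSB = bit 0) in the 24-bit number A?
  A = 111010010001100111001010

Bit 23 is the 24th from the right.
  111010010001100111001010
  ^
That bit is 1.

Answer: 1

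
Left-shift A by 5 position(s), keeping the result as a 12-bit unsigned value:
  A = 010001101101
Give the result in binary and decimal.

Shift left by 5: drop the top 5 bit(s), append 5 zero(s) on the right.
  010001101101  ->  discard [01000], keep [1101101], append 00000
= 110110100000

Answer: 110110100000 (3488)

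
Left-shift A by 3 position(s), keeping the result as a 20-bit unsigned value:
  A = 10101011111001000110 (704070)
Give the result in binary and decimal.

Shift left by 3: drop the top 3 bit(s), append 3 zero(s) on the right.
  10101011111001000110  ->  discard [101], keep [01011111001000110], append 000
= 01011111001000110000

Answer: 01011111001000110000 (389680)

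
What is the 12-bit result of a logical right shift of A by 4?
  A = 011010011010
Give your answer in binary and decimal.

Logical shift right by 4: drop the bottom 4 bit(s), prepend 4 zero(s) on the left.
  011010011010  ->  keep [01101001], discard [1010], prepend 0000
= 000001101001

Answer: 000001101001 (105)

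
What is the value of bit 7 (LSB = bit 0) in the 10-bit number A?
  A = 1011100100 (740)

Bit 7 is the 8th from the right.
  1011100100
    ^
That bit is 1.

Answer: 1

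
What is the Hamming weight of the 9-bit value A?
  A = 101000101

101000101
1-bits at positions (from bit 0 = LSB): 0, 2, 6, 8
Count = 4

Answer: 4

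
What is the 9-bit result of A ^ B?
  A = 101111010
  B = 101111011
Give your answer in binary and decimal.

Apply ^ to each column (1 where bits differ):
  101111010
^ 101111011
-----------
  000000001

Answer: 000000001 (1)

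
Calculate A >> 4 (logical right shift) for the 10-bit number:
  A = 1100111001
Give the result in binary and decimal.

Logical shift right by 4: drop the bottom 4 bit(s), prepend 4 zero(s) on the left.
  1100111001  ->  keep [110011], discard [1001], prepend 0000
= 0000110011

Answer: 0000110011 (51)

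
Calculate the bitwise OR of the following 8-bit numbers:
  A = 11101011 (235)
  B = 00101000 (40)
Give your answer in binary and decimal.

Apply | to each column (1 where either bit is 1):
  11101011
| 00101000
----------
  11101011

Answer: 11101011 (235)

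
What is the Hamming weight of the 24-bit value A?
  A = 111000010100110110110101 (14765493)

111000010100110110110101
1-bits at positions (from bit 0 = LSB): 0, 2, 4, 5, 7, 8, 10, 11, 14, 16, 21, 22, 23
Count = 13

Answer: 13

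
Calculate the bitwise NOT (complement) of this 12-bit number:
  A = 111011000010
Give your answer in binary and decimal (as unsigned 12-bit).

Flip each bit (0->1, 1->0):
  111011000010
  000100111101

Answer: 000100111101 (317)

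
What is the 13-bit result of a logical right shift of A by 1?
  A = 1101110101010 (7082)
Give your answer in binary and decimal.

Logical shift right by 1: drop the bottom 1 bit(s), prepend 1 zero(s) on the left.
  1101110101010  ->  keep [110111010101], discard [0], prepend 0
= 0110111010101

Answer: 0110111010101 (3541)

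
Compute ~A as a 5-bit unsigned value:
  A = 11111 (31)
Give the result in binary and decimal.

Flip each bit (0->1, 1->0):
  11111
  00000

Answer: 00000 (0)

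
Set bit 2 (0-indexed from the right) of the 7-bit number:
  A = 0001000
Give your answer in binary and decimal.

Mask = 1 << 2 = 0000100
Bit 2 of A is 0, so OR-ing with the mask flips it to 1.
  0001000
| 0000100
---------
  0001100

Answer: 0001100 (12)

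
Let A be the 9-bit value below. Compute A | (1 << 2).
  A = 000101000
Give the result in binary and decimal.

Mask = 1 << 2 = 000000100
Bit 2 of A is 0, so OR-ing with the mask flips it to 1.
  000101000
| 000000100
-----------
  000101100

Answer: 000101100 (44)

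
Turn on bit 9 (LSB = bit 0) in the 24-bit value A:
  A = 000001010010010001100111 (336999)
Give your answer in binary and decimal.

Mask = 1 << 9 = 000000000000001000000000
Bit 9 of A is 0, so OR-ing with the mask flips it to 1.
  000001010010010001100111
| 000000000000001000000000
--------------------------
  000001010010011001100111

Answer: 000001010010011001100111 (337511)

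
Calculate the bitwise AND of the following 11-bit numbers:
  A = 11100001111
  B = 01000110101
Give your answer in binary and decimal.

Apply & to each column (1 only where both bits are 1):
  11100001111
& 01000110101
-------------
  01000000101

Answer: 01000000101 (517)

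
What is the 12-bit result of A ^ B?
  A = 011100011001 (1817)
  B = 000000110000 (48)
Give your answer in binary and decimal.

Apply ^ to each column (1 where bits differ):
  011100011001
^ 000000110000
--------------
  011100101001

Answer: 011100101001 (1833)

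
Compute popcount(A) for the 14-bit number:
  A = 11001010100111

11001010100111
1-bits at positions (from bit 0 = LSB): 0, 1, 2, 5, 7, 9, 12, 13
Count = 8

Answer: 8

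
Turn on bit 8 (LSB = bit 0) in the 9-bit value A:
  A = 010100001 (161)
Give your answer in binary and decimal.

Mask = 1 << 8 = 100000000
Bit 8 of A is 0, so OR-ing with the mask flips it to 1.
  010100001
| 100000000
-----------
  110100001

Answer: 110100001 (417)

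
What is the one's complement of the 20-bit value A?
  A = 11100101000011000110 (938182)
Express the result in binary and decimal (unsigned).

Flip each bit (0->1, 1->0):
  11100101000011000110
  00011010111100111001

Answer: 00011010111100111001 (110393)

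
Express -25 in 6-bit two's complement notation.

1. Binary of +25:  011001
2. Invert bits:     100110
3. Add 1:           100111

Answer: 100111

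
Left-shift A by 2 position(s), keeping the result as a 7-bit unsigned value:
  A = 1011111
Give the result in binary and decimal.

Shift left by 2: drop the top 2 bit(s), append 2 zero(s) on the right.
  1011111  ->  discard [10], keep [11111], append 00
= 1111100

Answer: 1111100 (124)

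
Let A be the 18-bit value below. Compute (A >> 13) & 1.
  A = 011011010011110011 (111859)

Bit 13 is the 14th from the right.
  011011010011110011
      ^
That bit is 1.

Answer: 1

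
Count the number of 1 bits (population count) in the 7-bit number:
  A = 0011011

0011011
1-bits at positions (from bit 0 = LSB): 0, 1, 3, 4
Count = 4

Answer: 4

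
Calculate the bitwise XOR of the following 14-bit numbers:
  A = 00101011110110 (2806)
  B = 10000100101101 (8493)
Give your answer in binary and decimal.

Apply ^ to each column (1 where bits differ):
  00101011110110
^ 10000100101101
----------------
  10101111011011

Answer: 10101111011011 (11227)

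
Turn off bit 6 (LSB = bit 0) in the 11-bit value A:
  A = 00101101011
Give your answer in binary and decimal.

Mask = ~(1 << 6) = 11110111111
Bit 6 of A is 1, so AND-ing with the mask clears it to 0.
  00101101011
& 11110111111
-------------
  00100101011

Answer: 00100101011 (299)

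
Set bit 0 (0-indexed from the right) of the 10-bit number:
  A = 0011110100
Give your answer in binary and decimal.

Mask = 1 << 0 = 0000000001
Bit 0 of A is 0, so OR-ing with the mask flips it to 1.
  0011110100
| 0000000001
------------
  0011110101

Answer: 0011110101 (245)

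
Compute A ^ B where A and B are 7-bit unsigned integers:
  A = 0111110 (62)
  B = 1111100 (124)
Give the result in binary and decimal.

Apply ^ to each column (1 where bits differ):
  0111110
^ 1111100
---------
  1000010

Answer: 1000010 (66)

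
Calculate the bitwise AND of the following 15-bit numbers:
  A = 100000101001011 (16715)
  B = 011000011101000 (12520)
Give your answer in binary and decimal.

Apply & to each column (1 only where both bits are 1):
  100000101001011
& 011000011101000
-----------------
  000000001001000

Answer: 000000001001000 (72)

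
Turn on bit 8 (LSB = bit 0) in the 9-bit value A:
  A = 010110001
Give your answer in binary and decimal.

Mask = 1 << 8 = 100000000
Bit 8 of A is 0, so OR-ing with the mask flips it to 1.
  010110001
| 100000000
-----------
  110110001

Answer: 110110001 (433)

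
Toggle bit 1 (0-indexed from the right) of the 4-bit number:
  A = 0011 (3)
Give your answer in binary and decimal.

Mask = 1 << 1 = 0010
Bit 1 of A is 1; XOR with the mask flips it to 0.
  0011
^ 0010
------
  0001

Answer: 0001 (1)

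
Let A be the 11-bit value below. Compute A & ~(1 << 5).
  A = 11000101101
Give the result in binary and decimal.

Mask = ~(1 << 5) = 11111011111
Bit 5 of A is 1, so AND-ing with the mask clears it to 0.
  11000101101
& 11111011111
-------------
  11000001101

Answer: 11000001101 (1549)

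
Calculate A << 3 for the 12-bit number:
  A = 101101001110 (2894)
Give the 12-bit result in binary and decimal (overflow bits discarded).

Shift left by 3: drop the top 3 bit(s), append 3 zero(s) on the right.
  101101001110  ->  discard [101], keep [101001110], append 000
= 101001110000

Answer: 101001110000 (2672)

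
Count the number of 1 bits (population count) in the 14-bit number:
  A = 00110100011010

00110100011010
1-bits at positions (from bit 0 = LSB): 1, 3, 4, 8, 10, 11
Count = 6

Answer: 6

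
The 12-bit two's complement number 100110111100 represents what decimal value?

MSB is 1, so the value is negative. Find the magnitude:
1. Invert bits:  011001000011
2. Add 1:        011001000100  = 1604
3. Apply sign:   -1604

Answer: -1604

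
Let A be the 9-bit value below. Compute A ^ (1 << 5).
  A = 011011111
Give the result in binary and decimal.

Mask = 1 << 5 = 000100000
Bit 5 of A is 0; XOR with the mask flips it to 1.
  011011111
^ 000100000
-----------
  011111111

Answer: 011111111 (255)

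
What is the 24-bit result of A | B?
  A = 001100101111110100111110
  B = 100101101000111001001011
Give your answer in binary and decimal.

Apply | to each column (1 where either bit is 1):
  001100101111110100111110
| 100101101000111001001011
--------------------------
  101101101111111101111111

Answer: 101101101111111101111111 (11992959)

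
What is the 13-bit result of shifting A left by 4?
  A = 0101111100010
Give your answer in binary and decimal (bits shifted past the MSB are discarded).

Shift left by 4: drop the top 4 bit(s), append 4 zero(s) on the right.
  0101111100010  ->  discard [0101], keep [111100010], append 0000
= 1111000100000

Answer: 1111000100000 (7712)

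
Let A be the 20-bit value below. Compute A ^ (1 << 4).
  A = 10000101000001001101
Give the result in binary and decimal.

Mask = 1 << 4 = 00000000000000010000
Bit 4 of A is 0; XOR with the mask flips it to 1.
  10000101000001001101
^ 00000000000000010000
----------------------
  10000101000001011101

Answer: 10000101000001011101 (544861)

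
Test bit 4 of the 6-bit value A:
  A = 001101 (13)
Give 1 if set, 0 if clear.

Bit 4 is the 5th from the right.
  001101
   ^
That bit is 0.

Answer: 0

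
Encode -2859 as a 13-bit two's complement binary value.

1. Binary of +2859:  0101100101011
2. Invert bits:     1010011010100
3. Add 1:           1010011010101

Answer: 1010011010101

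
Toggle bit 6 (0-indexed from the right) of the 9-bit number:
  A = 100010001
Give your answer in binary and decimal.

Mask = 1 << 6 = 001000000
Bit 6 of A is 0; XOR with the mask flips it to 1.
  100010001
^ 001000000
-----------
  101010001

Answer: 101010001 (337)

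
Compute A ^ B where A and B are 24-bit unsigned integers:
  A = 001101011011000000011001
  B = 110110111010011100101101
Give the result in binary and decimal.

Apply ^ to each column (1 where bits differ):
  001101011011000000011001
^ 110110111010011100101101
--------------------------
  111011100001011100110100

Answer: 111011100001011100110100 (15603508)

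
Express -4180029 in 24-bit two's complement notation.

1. Binary of +4180029:  001111111100100000111101
2. Invert bits:     110000000011011111000010
3. Add 1:           110000000011011111000011

Answer: 110000000011011111000011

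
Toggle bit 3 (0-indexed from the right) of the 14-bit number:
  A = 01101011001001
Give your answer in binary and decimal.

Mask = 1 << 3 = 00000000001000
Bit 3 of A is 1; XOR with the mask flips it to 0.
  01101011001001
^ 00000000001000
----------------
  01101011000001

Answer: 01101011000001 (6849)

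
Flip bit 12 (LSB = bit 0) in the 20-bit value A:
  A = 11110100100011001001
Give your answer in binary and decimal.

Mask = 1 << 12 = 00000001000000000000
Bit 12 of A is 0; XOR with the mask flips it to 1.
  11110100100011001001
^ 00000001000000000000
----------------------
  11110101100011001001

Answer: 11110101100011001001 (1005769)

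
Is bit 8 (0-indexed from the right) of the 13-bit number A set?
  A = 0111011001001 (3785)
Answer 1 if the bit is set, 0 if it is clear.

Bit 8 is the 9th from the right.
  0111011001001
      ^
That bit is 0.

Answer: 0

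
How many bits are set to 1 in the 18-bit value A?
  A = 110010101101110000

110010101101110000
1-bits at positions (from bit 0 = LSB): 4, 5, 6, 8, 9, 11, 13, 16, 17
Count = 9

Answer: 9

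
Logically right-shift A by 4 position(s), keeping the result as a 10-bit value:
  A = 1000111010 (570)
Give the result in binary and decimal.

Logical shift right by 4: drop the bottom 4 bit(s), prepend 4 zero(s) on the left.
  1000111010  ->  keep [100011], discard [1010], prepend 0000
= 0000100011

Answer: 0000100011 (35)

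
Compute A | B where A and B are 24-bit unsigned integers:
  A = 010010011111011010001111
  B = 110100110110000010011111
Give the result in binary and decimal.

Apply | to each column (1 where either bit is 1):
  010010011111011010001111
| 110100110110000010011111
--------------------------
  110110111111011010011111

Answer: 110110111111011010011111 (14415519)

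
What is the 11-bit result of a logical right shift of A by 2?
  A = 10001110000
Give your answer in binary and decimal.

Logical shift right by 2: drop the bottom 2 bit(s), prepend 2 zero(s) on the left.
  10001110000  ->  keep [100011100], discard [00], prepend 00
= 00100011100

Answer: 00100011100 (284)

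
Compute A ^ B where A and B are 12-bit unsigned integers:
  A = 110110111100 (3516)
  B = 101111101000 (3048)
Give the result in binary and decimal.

Apply ^ to each column (1 where bits differ):
  110110111100
^ 101111101000
--------------
  011001010100

Answer: 011001010100 (1620)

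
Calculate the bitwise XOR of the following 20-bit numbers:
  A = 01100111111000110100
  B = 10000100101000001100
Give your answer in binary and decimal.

Apply ^ to each column (1 where bits differ):
  01100111111000110100
^ 10000100101000001100
----------------------
  11100011010000111000

Answer: 11100011010000111000 (930872)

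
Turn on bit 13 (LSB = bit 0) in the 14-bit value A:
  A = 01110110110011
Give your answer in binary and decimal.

Mask = 1 << 13 = 10000000000000
Bit 13 of A is 0, so OR-ing with the mask flips it to 1.
  01110110110011
| 10000000000000
----------------
  11110110110011

Answer: 11110110110011 (15795)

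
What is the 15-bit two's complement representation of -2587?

1. Binary of +2587:  000101000011011
2. Invert bits:     111010111100100
3. Add 1:           111010111100101

Answer: 111010111100101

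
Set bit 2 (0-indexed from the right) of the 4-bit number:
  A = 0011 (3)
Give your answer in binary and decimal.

Mask = 1 << 2 = 0100
Bit 2 of A is 0, so OR-ing with the mask flips it to 1.
  0011
| 0100
------
  0111

Answer: 0111 (7)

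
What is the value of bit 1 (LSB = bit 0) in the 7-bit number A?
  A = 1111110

Bit 1 is the 2nd from the right.
  1111110
       ^
That bit is 1.

Answer: 1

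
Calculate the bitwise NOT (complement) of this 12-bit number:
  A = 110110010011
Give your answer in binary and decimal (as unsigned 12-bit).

Flip each bit (0->1, 1->0):
  110110010011
  001001101100

Answer: 001001101100 (620)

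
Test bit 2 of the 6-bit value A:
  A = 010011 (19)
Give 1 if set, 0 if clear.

Bit 2 is the 3rd from the right.
  010011
     ^
That bit is 0.

Answer: 0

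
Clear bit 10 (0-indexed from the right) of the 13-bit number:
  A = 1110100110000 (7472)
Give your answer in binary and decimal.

Mask = ~(1 << 10) = 1101111111111
Bit 10 of A is 1, so AND-ing with the mask clears it to 0.
  1110100110000
& 1101111111111
---------------
  1100100110000

Answer: 1100100110000 (6448)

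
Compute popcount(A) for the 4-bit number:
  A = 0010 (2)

0010
1-bits at positions (from bit 0 = LSB): 1
Count = 1

Answer: 1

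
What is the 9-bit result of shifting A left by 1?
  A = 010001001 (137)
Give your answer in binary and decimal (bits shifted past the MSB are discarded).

Shift left by 1: drop the top 1 bit(s), append 1 zero(s) on the right.
  010001001  ->  discard [0], keep [10001001], append 0
= 100010010

Answer: 100010010 (274)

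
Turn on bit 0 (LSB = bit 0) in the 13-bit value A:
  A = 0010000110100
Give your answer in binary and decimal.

Mask = 1 << 0 = 0000000000001
Bit 0 of A is 0, so OR-ing with the mask flips it to 1.
  0010000110100
| 0000000000001
---------------
  0010000110101

Answer: 0010000110101 (1077)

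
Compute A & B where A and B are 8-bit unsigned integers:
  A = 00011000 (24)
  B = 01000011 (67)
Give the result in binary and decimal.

Apply & to each column (1 only where both bits are 1):
  00011000
& 01000011
----------
  00000000

Answer: 00000000 (0)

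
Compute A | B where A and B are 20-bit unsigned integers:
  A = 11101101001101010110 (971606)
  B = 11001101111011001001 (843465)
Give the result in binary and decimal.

Apply | to each column (1 where either bit is 1):
  11101101001101010110
| 11001101111011001001
----------------------
  11101101111111011111

Answer: 11101101111111011111 (974815)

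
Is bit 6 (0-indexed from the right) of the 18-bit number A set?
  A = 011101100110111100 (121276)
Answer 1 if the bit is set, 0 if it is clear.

Bit 6 is the 7th from the right.
  011101100110111100
             ^
That bit is 0.

Answer: 0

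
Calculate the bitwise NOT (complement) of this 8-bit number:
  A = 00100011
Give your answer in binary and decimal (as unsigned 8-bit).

Flip each bit (0->1, 1->0):
  00100011
  11011100

Answer: 11011100 (220)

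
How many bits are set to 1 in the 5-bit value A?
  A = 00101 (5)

00101
1-bits at positions (from bit 0 = LSB): 0, 2
Count = 2

Answer: 2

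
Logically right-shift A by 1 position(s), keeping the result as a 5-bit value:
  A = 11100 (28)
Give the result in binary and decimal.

Logical shift right by 1: drop the bottom 1 bit(s), prepend 1 zero(s) on the left.
  11100  ->  keep [1110], discard [0], prepend 0
= 01110

Answer: 01110 (14)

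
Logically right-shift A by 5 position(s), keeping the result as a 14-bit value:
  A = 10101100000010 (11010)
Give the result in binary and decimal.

Logical shift right by 5: drop the bottom 5 bit(s), prepend 5 zero(s) on the left.
  10101100000010  ->  keep [101011000], discard [00010], prepend 00000
= 00000101011000

Answer: 00000101011000 (344)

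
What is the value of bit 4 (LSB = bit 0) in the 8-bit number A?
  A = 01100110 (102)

Bit 4 is the 5th from the right.
  01100110
     ^
That bit is 0.

Answer: 0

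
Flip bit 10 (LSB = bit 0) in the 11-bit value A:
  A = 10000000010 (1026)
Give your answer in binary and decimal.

Mask = 1 << 10 = 10000000000
Bit 10 of A is 1; XOR with the mask flips it to 0.
  10000000010
^ 10000000000
-------------
  00000000010

Answer: 00000000010 (2)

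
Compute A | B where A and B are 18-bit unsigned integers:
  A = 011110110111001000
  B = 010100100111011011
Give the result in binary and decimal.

Apply | to each column (1 where either bit is 1):
  011110110111001000
| 010100100111011011
--------------------
  011110110111011011

Answer: 011110110111011011 (126427)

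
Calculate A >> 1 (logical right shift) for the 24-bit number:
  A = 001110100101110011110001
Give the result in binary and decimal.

Logical shift right by 1: drop the bottom 1 bit(s), prepend 1 zero(s) on the left.
  001110100101110011110001  ->  keep [00111010010111001111000], discard [1], prepend 0
= 000111010010111001111000

Answer: 000111010010111001111000 (1912440)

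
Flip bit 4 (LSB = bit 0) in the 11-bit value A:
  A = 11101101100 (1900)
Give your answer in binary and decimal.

Mask = 1 << 4 = 00000010000
Bit 4 of A is 0; XOR with the mask flips it to 1.
  11101101100
^ 00000010000
-------------
  11101111100

Answer: 11101111100 (1916)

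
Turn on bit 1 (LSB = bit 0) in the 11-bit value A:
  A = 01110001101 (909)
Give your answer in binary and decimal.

Mask = 1 << 1 = 00000000010
Bit 1 of A is 0, so OR-ing with the mask flips it to 1.
  01110001101
| 00000000010
-------------
  01110001111

Answer: 01110001111 (911)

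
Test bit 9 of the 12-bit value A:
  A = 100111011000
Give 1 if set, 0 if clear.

Bit 9 is the 10th from the right.
  100111011000
    ^
That bit is 0.

Answer: 0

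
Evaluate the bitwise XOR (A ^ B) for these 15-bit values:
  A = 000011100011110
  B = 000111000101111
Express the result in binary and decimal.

Apply ^ to each column (1 where bits differ):
  000011100011110
^ 000111000101111
-----------------
  000100100110001

Answer: 000100100110001 (2353)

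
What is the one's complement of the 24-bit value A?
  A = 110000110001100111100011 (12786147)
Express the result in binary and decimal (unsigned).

Flip each bit (0->1, 1->0):
  110000110001100111100011
  001111001110011000011100

Answer: 001111001110011000011100 (3991068)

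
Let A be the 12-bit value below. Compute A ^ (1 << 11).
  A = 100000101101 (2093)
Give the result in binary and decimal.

Mask = 1 << 11 = 100000000000
Bit 11 of A is 1; XOR with the mask flips it to 0.
  100000101101
^ 100000000000
--------------
  000000101101

Answer: 000000101101 (45)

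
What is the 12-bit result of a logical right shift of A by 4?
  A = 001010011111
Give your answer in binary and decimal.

Logical shift right by 4: drop the bottom 4 bit(s), prepend 4 zero(s) on the left.
  001010011111  ->  keep [00101001], discard [1111], prepend 0000
= 000000101001

Answer: 000000101001 (41)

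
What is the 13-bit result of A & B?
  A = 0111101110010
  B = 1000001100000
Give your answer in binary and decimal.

Apply & to each column (1 only where both bits are 1):
  0111101110010
& 1000001100000
---------------
  0000001100000

Answer: 0000001100000 (96)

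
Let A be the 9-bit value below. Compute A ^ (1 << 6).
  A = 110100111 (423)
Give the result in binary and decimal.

Mask = 1 << 6 = 001000000
Bit 6 of A is 0; XOR with the mask flips it to 1.
  110100111
^ 001000000
-----------
  111100111

Answer: 111100111 (487)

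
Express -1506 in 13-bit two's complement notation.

1. Binary of +1506:  0010111100010
2. Invert bits:     1101000011101
3. Add 1:           1101000011110

Answer: 1101000011110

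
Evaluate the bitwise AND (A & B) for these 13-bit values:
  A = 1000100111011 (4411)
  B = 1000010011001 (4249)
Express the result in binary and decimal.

Apply & to each column (1 only where both bits are 1):
  1000100111011
& 1000010011001
---------------
  1000000011001

Answer: 1000000011001 (4121)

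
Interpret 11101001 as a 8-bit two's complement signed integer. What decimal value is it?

MSB is 1, so the value is negative. Find the magnitude:
1. Invert bits:  00010110
2. Add 1:        00010111  = 23
3. Apply sign:   -23

Answer: -23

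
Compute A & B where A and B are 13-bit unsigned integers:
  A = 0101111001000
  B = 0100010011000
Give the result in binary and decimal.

Apply & to each column (1 only where both bits are 1):
  0101111001000
& 0100010011000
---------------
  0100010001000

Answer: 0100010001000 (2184)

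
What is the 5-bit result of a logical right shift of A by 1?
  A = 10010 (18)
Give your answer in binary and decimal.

Logical shift right by 1: drop the bottom 1 bit(s), prepend 1 zero(s) on the left.
  10010  ->  keep [1001], discard [0], prepend 0
= 01001

Answer: 01001 (9)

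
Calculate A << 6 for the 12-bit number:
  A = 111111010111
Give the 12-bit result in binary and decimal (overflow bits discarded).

Shift left by 6: drop the top 6 bit(s), append 6 zero(s) on the right.
  111111010111  ->  discard [111111], keep [010111], append 000000
= 010111000000

Answer: 010111000000 (1472)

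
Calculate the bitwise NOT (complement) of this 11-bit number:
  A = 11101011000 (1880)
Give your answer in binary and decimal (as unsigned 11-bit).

Flip each bit (0->1, 1->0):
  11101011000
  00010100111

Answer: 00010100111 (167)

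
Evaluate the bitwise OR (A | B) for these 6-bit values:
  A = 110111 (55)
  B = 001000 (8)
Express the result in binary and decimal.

Apply | to each column (1 where either bit is 1):
  110111
| 001000
--------
  111111

Answer: 111111 (63)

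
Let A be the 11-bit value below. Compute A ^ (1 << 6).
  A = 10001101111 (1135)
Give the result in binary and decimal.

Mask = 1 << 6 = 00001000000
Bit 6 of A is 1; XOR with the mask flips it to 0.
  10001101111
^ 00001000000
-------------
  10000101111

Answer: 10000101111 (1071)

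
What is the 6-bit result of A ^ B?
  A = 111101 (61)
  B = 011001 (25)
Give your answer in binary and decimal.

Apply ^ to each column (1 where bits differ):
  111101
^ 011001
--------
  100100

Answer: 100100 (36)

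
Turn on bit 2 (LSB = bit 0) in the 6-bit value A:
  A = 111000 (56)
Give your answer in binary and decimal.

Mask = 1 << 2 = 000100
Bit 2 of A is 0, so OR-ing with the mask flips it to 1.
  111000
| 000100
--------
  111100

Answer: 111100 (60)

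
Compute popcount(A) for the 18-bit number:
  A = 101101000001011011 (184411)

101101000001011011
1-bits at positions (from bit 0 = LSB): 0, 1, 3, 4, 6, 12, 14, 15, 17
Count = 9

Answer: 9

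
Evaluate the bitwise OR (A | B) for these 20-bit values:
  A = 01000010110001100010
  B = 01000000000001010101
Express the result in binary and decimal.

Apply | to each column (1 where either bit is 1):
  01000010110001100010
| 01000000000001010101
----------------------
  01000010110001110111

Answer: 01000010110001110111 (273527)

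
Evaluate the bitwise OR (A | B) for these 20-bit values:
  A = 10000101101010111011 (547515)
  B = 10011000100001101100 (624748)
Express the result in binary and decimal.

Apply | to each column (1 where either bit is 1):
  10000101101010111011
| 10011000100001101100
----------------------
  10011101101011111111

Answer: 10011101101011111111 (645887)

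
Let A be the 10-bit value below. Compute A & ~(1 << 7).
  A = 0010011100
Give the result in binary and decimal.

Mask = ~(1 << 7) = 1101111111
Bit 7 of A is 1, so AND-ing with the mask clears it to 0.
  0010011100
& 1101111111
------------
  0000011100

Answer: 0000011100 (28)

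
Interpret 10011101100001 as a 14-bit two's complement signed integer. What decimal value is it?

MSB is 1, so the value is negative. Find the magnitude:
1. Invert bits:  01100010011110
2. Add 1:        01100010011111  = 6303
3. Apply sign:   -6303

Answer: -6303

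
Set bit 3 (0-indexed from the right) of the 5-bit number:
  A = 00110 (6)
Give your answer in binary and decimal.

Mask = 1 << 3 = 01000
Bit 3 of A is 0, so OR-ing with the mask flips it to 1.
  00110
| 01000
-------
  01110

Answer: 01110 (14)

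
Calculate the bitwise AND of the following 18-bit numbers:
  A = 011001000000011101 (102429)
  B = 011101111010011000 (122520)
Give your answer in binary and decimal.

Apply & to each column (1 only where both bits are 1):
  011001000000011101
& 011101111010011000
--------------------
  011001000000011000

Answer: 011001000000011000 (102424)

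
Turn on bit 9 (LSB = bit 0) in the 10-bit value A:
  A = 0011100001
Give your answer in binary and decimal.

Mask = 1 << 9 = 1000000000
Bit 9 of A is 0, so OR-ing with the mask flips it to 1.
  0011100001
| 1000000000
------------
  1011100001

Answer: 1011100001 (737)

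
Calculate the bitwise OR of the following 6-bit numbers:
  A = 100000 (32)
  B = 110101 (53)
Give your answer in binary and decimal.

Apply | to each column (1 where either bit is 1):
  100000
| 110101
--------
  110101

Answer: 110101 (53)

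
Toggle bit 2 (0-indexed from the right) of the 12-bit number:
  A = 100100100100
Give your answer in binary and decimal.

Mask = 1 << 2 = 000000000100
Bit 2 of A is 1; XOR with the mask flips it to 0.
  100100100100
^ 000000000100
--------------
  100100100000

Answer: 100100100000 (2336)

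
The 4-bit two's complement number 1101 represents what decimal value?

MSB is 1, so the value is negative. Find the magnitude:
1. Invert bits:  0010
2. Add 1:        0011  = 3
3. Apply sign:   -3

Answer: -3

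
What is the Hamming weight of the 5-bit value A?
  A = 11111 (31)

11111
1-bits at positions (from bit 0 = LSB): 0, 1, 2, 3, 4
Count = 5

Answer: 5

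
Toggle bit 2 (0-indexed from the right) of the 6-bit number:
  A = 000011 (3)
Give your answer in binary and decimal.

Mask = 1 << 2 = 000100
Bit 2 of A is 0; XOR with the mask flips it to 1.
  000011
^ 000100
--------
  000111

Answer: 000111 (7)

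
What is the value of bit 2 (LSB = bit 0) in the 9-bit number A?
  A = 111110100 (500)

Bit 2 is the 3rd from the right.
  111110100
        ^
That bit is 1.

Answer: 1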